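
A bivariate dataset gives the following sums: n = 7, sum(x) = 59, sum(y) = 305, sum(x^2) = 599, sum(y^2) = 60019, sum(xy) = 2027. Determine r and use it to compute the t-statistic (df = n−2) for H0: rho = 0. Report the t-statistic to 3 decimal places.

S_xy = nΣxy − ΣxΣy = 7·2027 − 59·305 = 14189 − 17995 = -3806
S_xx = nΣx² − (Σx)² = 7·599 − 59² = 4193 − 3481 = 712
S_yy = nΣy² − (Σy)² = 7·60019 − 305² = 420133 − 93025 = 327108
r = S_xy / √(S_xx·S_yy) = -3806 / √(712·327108) = -3806 / √232900896 = -3806 / 15261.0909 = -0.2494
t = r·√(n−2)/√(1−r²) = -0.2494·√5 / √(1−0.062200) = -0.557675 / 0.968401 = -0.576

-0.576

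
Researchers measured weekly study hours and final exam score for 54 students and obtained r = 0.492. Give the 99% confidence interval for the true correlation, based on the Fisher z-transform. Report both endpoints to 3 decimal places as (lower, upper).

(0.176, 0.716)

z_r = atanh(0.492) = 0.538696;  SE = 1/√(n−3) = 1/√51 = 0.140028
z-limits: 0.538696 ± 2.576·0.140028 = 0.538696 ± 0.360712 = [0.177984, 0.899408]
ρ-limits: (tanh 0.177984, tanh 0.899408) = (0.176, 0.716)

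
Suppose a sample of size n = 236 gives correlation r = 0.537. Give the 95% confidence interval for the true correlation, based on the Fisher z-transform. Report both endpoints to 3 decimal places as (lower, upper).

Fisher z: z_r = atanh(r) = ½·ln((1+0.537)/(1−0.537)) = 0.599930
SE(z) = 1/√(n−3) = 1/√233 = 0.065512
95% ⇒ z* = 1.960; margin = 1.960·0.065512 = 0.128404
CI on z-scale: (0.471526, 0.728334)
Back-transform: tanh(0.471526) = 0.439431, tanh(0.728334) = 0.622045

(0.439, 0.622)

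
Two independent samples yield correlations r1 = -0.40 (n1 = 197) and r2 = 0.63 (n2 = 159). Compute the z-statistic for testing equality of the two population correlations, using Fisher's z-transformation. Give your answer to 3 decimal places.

z1 = atanh(-0.40) = -0.423649,  z2 = atanh(0.63) = 0.741416
SE = √(1/(n1−3) + 1/(n2−3)) = √(1/194 + 1/156) = √(0.0051546 + 0.0064103) = √0.0115649 = 0.107540
z = (z1 − z2)/SE = (-0.423649 − 0.741416) / 0.107540 = -1.165065 / 0.107540 = -10.834

-10.834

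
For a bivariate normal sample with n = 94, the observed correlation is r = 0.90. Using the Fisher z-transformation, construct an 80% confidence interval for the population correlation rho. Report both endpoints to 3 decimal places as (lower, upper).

z_r = atanh(0.90) = 1.472219;  SE = 1/√(n−3) = 1/√91 = 0.104828
z-limits: 1.472219 ± 1.282·0.104828 = 1.472219 ± 0.134389 = [1.337830, 1.606608]
ρ-limits: (tanh 1.337830, tanh 1.606608) = (0.871, 0.923)

(0.871, 0.923)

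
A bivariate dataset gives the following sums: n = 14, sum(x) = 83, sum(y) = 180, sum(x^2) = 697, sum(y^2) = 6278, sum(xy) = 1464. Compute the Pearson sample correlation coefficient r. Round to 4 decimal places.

0.4403

Numerator: nΣxy − (Σx)(Σy) = 14·1464 − (83)(180) = 5556
Denominator: √[(nΣx²−(Σx)²)(nΣy²−(Σy)²)]
  nΣx²−(Σx)² = 14·697 − 6889 = 2869;  nΣy²−(Σy)² = 14·6278 − 32400 = 55492
  √(2869·55492) = √159206548 = 12617.7077
r = 5556 / 12617.7077 = 0.4403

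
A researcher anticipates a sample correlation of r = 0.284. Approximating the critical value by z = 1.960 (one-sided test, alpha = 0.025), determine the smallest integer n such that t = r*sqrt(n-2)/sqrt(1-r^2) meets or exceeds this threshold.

Need r·√(n−2)/√(1−r²) ≥ 1.960
√(n−2) ≥ 1.960·√(1−0.080656) / 0.284 = 1.960·0.958824 / 0.284 = 6.6172
n−2 ≥ 43.7873  ⇒  n ≥ 45.7873
Smallest integer n = 46

46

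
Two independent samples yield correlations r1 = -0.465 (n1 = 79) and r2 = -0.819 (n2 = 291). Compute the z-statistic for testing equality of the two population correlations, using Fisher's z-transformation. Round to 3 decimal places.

5.041

z1 = atanh(-0.465) = -0.503672,  z2 = atanh(-0.819) = -1.153773
SE = √(1/(n1−3) + 1/(n2−3)) = √(1/76 + 1/288) = √(0.0131579 + 0.0034722) = √0.0166301 = 0.128958
z = (z1 − z2)/SE = (-0.503672 − (-1.153773)) / 0.128958 = 0.650101 / 0.128958 = 5.041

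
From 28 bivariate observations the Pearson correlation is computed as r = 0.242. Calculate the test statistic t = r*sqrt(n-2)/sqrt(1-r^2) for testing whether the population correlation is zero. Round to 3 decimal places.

1.272

t = r·√(n−2) / √(1−r²) with r = 0.242, n = 28
  = 0.242·√26 / √(1 − 0.058564)
  = 0.242·5.099020 / 0.970276
  = 1.233963 / 0.970276 = 1.272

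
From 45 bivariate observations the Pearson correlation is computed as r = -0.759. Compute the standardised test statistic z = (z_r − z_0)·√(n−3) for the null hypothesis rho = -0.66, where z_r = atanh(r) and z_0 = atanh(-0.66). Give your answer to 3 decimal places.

Fisher z: atanh(-0.759) = -0.993852, atanh(-0.66) = -0.792814
z = (z_r − z_0)·√(n−3) = (-0.993852 − (-0.792814))·√42 = -0.201038 · 6.480741 = -1.303

-1.303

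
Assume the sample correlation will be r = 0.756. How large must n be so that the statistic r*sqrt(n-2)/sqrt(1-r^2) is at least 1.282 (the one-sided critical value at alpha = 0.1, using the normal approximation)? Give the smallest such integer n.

4

Need r·√(n−2)/√(1−r²) ≥ 1.282
√(n−2) ≥ 1.282·√(1−0.571536) / 0.756 = 1.282·0.654572 / 0.756 = 1.1100
n−2 ≥ 1.2321  ⇒  n ≥ 3.2321
Smallest integer n = 4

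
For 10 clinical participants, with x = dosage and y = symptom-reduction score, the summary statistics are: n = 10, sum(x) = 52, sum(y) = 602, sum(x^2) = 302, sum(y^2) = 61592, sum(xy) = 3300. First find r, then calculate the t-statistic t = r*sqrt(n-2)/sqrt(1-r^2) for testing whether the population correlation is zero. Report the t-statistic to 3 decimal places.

Numerator: nΣxy − (Σx)(Σy) = 10·3300 − (52)(602) = 1696
Denominator: √[(nΣx²−(Σx)²)(nΣy²−(Σy)²)]
  nΣx²−(Σx)² = 10·302 − 2704 = 316;  nΣy²−(Σy)² = 10·61592 − 362404 = 253516
  √(316·253516) = √80111056 = 8950.4780
r = 1696 / 8950.4780 = 0.1895
t = r·√(n−2)/√(1−r²) = 0.1895·√8 / √(1−0.035910) = 0.535987 / 0.981881 = 0.546

0.546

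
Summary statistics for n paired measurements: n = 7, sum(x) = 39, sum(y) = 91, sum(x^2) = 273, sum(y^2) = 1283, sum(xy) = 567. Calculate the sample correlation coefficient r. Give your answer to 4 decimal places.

0.8038

S_xy = nΣxy − ΣxΣy = 7·567 − 39·91 = 3969 − 3549 = 420
S_xx = nΣx² − (Σx)² = 7·273 − 39² = 1911 − 1521 = 390
S_yy = nΣy² − (Σy)² = 7·1283 − 91² = 8981 − 8281 = 700
r = S_xy / √(S_xx·S_yy) = 420 / √(390·700) = 420 / √273000 = 420 / 522.4940 = 0.8038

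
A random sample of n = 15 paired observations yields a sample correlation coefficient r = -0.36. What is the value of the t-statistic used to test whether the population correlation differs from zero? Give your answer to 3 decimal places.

1 − r² = 1 − 0.1296 = 0.8704;  √(1−r²) = 0.932952
√(n−2) = √13 = 3.605551
t = r·√(n−2)/√(1−r²) = -0.36 · 3.605551 / 0.932952 = -1.391

-1.391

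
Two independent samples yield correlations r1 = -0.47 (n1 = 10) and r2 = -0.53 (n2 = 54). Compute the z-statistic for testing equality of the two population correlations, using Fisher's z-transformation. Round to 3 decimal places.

Fisher z-transforms: z1 = atanh(-0.47) = -0.510070, z2 = atanh(-0.53) = -0.590145; difference d = 0.080075
Var(d) = 1/7 + 1/51 = 0.1428571 + 0.0196078 = 0.1624649
z = d/√Var(d) = 0.080075 / √0.1624649 = 0.080075 / 0.403069 = 0.199

0.199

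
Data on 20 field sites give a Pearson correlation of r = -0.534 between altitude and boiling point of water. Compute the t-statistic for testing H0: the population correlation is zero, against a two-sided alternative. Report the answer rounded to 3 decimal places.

1 − r² = 1 − 0.285156 = 0.714844;  √(1−r²) = 0.845484
√(n−2) = √18 = 4.242641
t = r·√(n−2)/√(1−r²) = -0.534 · 4.242641 / 0.845484 = -2.680

-2.680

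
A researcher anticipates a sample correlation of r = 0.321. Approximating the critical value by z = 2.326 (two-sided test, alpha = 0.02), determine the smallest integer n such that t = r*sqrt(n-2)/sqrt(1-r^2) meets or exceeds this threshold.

50

r√(n−2)/√(1−r²) ≥ 2.326  ⇔  n−2 ≥ (2.326)²·(1−r²)/r²
(1−r²)/r² = (1−0.103041)/0.103041 = 8.7049
n ≥ 2 + 5.410276·8.7049 = 2 + 47.0959 = 49.0959
⌈49.0959⌉ = 50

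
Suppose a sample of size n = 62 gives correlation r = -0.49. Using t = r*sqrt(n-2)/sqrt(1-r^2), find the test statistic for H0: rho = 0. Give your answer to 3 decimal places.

t = r·√(n−2) / √(1−r²) with r = -0.49, n = 62
  = -0.49·√60 / √(1 − 0.2401)
  = -0.49·7.745967 / 0.871722
  = -3.795524 / 0.871722 = -4.354

-4.354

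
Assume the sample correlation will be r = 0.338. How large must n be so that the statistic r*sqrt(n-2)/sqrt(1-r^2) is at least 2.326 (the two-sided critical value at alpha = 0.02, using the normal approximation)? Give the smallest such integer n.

r√(n−2)/√(1−r²) ≥ 2.326  ⇔  n−2 ≥ (2.326)²·(1−r²)/r²
(1−r²)/r² = (1−0.114244)/0.114244 = 7.7532
n ≥ 2 + 5.410276·7.7532 = 2 + 41.9470 = 43.9470
⌈43.9470⌉ = 44

44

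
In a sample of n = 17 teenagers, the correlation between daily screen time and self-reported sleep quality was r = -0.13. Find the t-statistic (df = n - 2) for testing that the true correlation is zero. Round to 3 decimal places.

-0.508

1 − r² = 1 − 0.0169 = 0.9831;  √(1−r²) = 0.991514
√(n−2) = √15 = 3.872983
t = r·√(n−2)/√(1−r²) = -0.13 · 3.872983 / 0.991514 = -0.508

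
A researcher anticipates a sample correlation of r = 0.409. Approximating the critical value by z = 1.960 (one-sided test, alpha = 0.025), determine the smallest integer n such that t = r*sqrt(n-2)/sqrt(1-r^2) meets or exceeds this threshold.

r√(n−2)/√(1−r²) ≥ 1.960  ⇔  n−2 ≥ (1.960)²·(1−r²)/r²
(1−r²)/r² = (1−0.167281)/0.167281 = 4.9780
n ≥ 2 + 3.8416·4.9780 = 2 + 19.1235 = 21.1235
⌈21.1235⌉ = 22

22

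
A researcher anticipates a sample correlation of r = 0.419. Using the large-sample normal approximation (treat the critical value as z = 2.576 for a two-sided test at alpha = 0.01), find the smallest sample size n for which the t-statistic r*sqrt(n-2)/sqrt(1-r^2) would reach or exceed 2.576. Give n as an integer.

34

Need r·√(n−2)/√(1−r²) ≥ 2.576
√(n−2) ≥ 2.576·√(1−0.175561) / 0.419 = 2.576·0.907986 / 0.419 = 5.5823
n−2 ≥ 31.1621  ⇒  n ≥ 33.1621
Smallest integer n = 34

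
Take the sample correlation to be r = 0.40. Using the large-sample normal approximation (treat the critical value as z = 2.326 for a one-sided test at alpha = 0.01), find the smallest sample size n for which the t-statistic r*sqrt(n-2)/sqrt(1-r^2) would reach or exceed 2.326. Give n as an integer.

31

Need r·√(n−2)/√(1−r²) ≥ 2.326
√(n−2) ≥ 2.326·√(1−0.1600) / 0.40 = 2.326·0.916515 / 0.40 = 5.3295
n−2 ≥ 28.4036  ⇒  n ≥ 30.4036
Smallest integer n = 31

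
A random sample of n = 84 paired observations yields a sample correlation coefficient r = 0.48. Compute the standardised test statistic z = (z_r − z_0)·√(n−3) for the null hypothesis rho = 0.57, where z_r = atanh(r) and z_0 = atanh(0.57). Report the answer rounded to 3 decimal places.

z_r = atanh(0.48) = 0.522984,  z_0 = atanh(0.57) = 0.647523
SE = 1/√(n−3) = 1/√81 = 0.111111
z = (z_r − z_0)/SE = (0.522984 − 0.647523) / 0.111111 = -0.124539 / 0.111111 = -1.121

-1.121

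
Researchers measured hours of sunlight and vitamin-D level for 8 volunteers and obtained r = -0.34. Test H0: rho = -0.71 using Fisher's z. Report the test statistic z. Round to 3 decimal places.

1.192

Fisher z: atanh(-0.34) = -0.354093, atanh(-0.71) = -0.887184
z = (z_r − z_0)·√(n−3) = (-0.354093 − (-0.887184))·√5 = 0.533091 · 2.236068 = 1.192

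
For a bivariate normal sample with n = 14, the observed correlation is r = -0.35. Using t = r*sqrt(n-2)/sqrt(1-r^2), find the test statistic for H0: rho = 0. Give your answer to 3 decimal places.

t = r·√(n−2) / √(1−r²) with r = -0.35, n = 14
  = -0.35·√12 / √(1 − 0.1225)
  = -0.35·3.464102 / 0.936750
  = -1.212436 / 0.936750 = -1.294

-1.294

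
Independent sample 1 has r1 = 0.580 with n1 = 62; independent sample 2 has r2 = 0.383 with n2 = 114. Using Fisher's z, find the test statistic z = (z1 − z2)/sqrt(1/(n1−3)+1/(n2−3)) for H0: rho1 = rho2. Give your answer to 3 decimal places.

Fisher z-transforms: z1 = atanh(0.580) = 0.662463, z2 = atanh(0.383) = 0.403571; difference d = 0.258892
Var(d) = 1/59 + 1/111 = 0.0169492 + 0.0090090 = 0.0259582
z = d/√Var(d) = 0.258892 / √0.0259582 = 0.258892 / 0.161115 = 1.607

1.607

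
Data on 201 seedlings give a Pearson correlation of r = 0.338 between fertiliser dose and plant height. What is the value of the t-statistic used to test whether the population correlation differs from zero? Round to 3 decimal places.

5.066

1 − r² = 1 − 0.114244 = 0.885756;  √(1−r²) = 0.941146
√(n−2) = √199 = 14.106736
t = r·√(n−2)/√(1−r²) = 0.338 · 14.106736 / 0.941146 = 5.066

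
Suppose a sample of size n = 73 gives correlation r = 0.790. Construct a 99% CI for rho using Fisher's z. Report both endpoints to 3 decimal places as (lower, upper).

(0.643, 0.881)

Fisher z: z_r = atanh(r) = ½·ln((1+0.790)/(1−0.790)) = 1.071432
SE(z) = 1/√(n−3) = 1/√70 = 0.119523
99% ⇒ z* = 2.576; margin = 2.576·0.119523 = 0.307891
CI on z-scale: (0.763541, 1.379323)
Back-transform: tanh(0.763541) = 0.643158, tanh(1.379323) = 0.880800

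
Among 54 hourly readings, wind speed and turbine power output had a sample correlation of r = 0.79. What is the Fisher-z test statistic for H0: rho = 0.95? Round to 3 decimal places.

Fisher z: atanh(0.79) = 1.071432, atanh(0.95) = 1.831781
z = (z_r − z_0)·√(n−3) = (1.071432 − 1.831781)·√51 = -0.760349 · 7.141428 = -5.430

-5.430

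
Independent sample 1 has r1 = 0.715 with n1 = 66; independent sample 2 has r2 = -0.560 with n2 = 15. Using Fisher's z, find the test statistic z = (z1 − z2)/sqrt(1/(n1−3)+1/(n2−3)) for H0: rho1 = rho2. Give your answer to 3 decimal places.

z1 = atanh(0.715) = 0.897340,  z2 = atanh(-0.560) = -0.632833
SE = √(1/(n1−3) + 1/(n2−3)) = √(1/63 + 1/12) = √(0.0158730 + 0.0833333) = √0.0992063 = 0.314970
z = (z1 − z2)/SE = (0.897340 − (-0.632833)) / 0.314970 = 1.530173 / 0.314970 = 4.858

4.858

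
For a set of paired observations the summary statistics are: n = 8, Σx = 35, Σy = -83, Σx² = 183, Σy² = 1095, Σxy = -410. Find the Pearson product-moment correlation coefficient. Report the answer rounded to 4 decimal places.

-0.5608

S_xy = nΣxy − ΣxΣy = 8·(-410) − 35·(-83) = -3280 − (-2905) = -375
S_xx = nΣx² − (Σx)² = 8·183 − 35² = 1464 − 1225 = 239
S_yy = nΣy² − (Σy)² = 8·1095 − (-83)² = 8760 − 6889 = 1871
r = S_xy / √(S_xx·S_yy) = -375 / √(239·1871) = -375 / √447169 = -375 / 668.7070 = -0.5608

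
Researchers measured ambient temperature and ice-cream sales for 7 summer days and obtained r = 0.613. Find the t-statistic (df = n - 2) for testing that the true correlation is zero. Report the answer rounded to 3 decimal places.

t = r·√(n−2) / √(1−r²) with r = 0.613, n = 7
  = 0.613·√5 / √(1 − 0.375769)
  = 0.613·2.236068 / 0.790083
  = 1.370710 / 0.790083 = 1.735

1.735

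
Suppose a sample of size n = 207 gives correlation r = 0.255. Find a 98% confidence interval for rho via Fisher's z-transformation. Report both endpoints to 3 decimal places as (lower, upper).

Fisher z: z_r = atanh(r) = ½·ln((1+0.255)/(1−0.255)) = 0.260753
SE(z) = 1/√(n−3) = 1/√204 = 0.070014
98% ⇒ z* = 2.326; margin = 2.326·0.070014 = 0.162853
CI on z-scale: (0.097900, 0.423606)
Back-transform: tanh(0.097900) = 0.097588, tanh(0.423606) = 0.399964

(0.098, 0.400)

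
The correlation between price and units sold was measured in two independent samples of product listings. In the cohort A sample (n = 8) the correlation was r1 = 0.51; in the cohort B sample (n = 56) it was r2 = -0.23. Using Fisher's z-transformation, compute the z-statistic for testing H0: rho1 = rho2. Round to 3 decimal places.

Fisher z-transforms: z1 = atanh(0.51) = 0.562730, z2 = atanh(-0.23) = -0.234189; difference d = 0.796919
Var(d) = 1/5 + 1/53 = 0.2000000 + 0.0188679 = 0.2188679
z = d/√Var(d) = 0.796919 / √0.2188679 = 0.796919 / 0.467833 = 1.703

1.703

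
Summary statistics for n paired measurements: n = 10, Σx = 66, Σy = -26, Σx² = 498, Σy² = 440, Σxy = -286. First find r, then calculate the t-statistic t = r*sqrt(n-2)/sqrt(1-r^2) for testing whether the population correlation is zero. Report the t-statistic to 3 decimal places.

-3.212

S_xy = nΣxy − ΣxΣy = 10·(-286) − 66·(-26) = -2860 − (-1716) = -1144
S_xx = nΣx² − (Σx)² = 10·498 − 66² = 4980 − 4356 = 624
S_yy = nΣy² − (Σy)² = 10·440 − (-26)² = 4400 − 676 = 3724
r = S_xy / √(S_xx·S_yy) = -1144 / √(624·3724) = -1144 / √2323776 = -1144 / 1524.3936 = -0.7505
t = r·√(n−2)/√(1−r²) = -0.7505·√8 / √(1−0.563250) = -2.122735 / 0.660871 = -3.212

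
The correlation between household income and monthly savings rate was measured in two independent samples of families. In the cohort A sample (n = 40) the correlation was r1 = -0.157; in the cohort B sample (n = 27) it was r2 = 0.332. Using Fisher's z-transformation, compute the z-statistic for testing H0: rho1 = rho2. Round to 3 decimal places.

Fisher z-transforms: z1 = atanh(-0.157) = -0.158309, z2 = atanh(0.332) = 0.345074; difference d = -0.503383
Var(d) = 1/37 + 1/24 = 0.0270270 + 0.0416667 = 0.0686937
z = d/√Var(d) = -0.503383 / √0.0686937 = -0.503383 / 0.262095 = -1.921

-1.921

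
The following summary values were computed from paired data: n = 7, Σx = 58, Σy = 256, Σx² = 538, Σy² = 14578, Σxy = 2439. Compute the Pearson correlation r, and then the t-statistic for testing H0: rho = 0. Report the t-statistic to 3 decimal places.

1.595

S_xy = nΣxy − ΣxΣy = 7·2439 − 58·256 = 17073 − 14848 = 2225
S_xx = nΣx² − (Σx)² = 7·538 − 58² = 3766 − 3364 = 402
S_yy = nΣy² − (Σy)² = 7·14578 − 256² = 102046 − 65536 = 36510
r = S_xy / √(S_xx·S_yy) = 2225 / √(402·36510) = 2225 / √14677020 = 2225 / 3831.0599 = 0.5808
t = r·√(n−2)/√(1−r²) = 0.5808·√5 / √(1−0.337329) = 1.298708 / 0.814046 = 1.595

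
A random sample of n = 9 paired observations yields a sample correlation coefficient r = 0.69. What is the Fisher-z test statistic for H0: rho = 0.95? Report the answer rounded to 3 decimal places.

-2.410

z_r = atanh(0.69) = 0.847956,  z_0 = atanh(0.95) = 1.831781
SE = 1/√(n−3) = 1/√6 = 0.408248
z = (z_r − z_0)/SE = (0.847956 − 1.831781) / 0.408248 = -0.983825 / 0.408248 = -2.410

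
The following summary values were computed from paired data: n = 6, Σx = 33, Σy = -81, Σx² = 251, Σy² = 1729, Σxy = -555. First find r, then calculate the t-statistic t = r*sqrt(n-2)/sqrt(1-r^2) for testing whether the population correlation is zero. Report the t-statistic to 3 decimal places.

-1.221

Numerator: nΣxy − (Σx)(Σy) = 6·(-555) − (33)(-81) = -657
Denominator: √[(nΣx²−(Σx)²)(nΣy²−(Σy)²)]
  nΣx²−(Σx)² = 6·251 − 1089 = 417;  nΣy²−(Σy)² = 6·1729 − 6561 = 3813
  √(417·3813) = √1590021 = 1260.9603
r = -657 / 1260.9603 = -0.5210
t = r·√(n−2)/√(1−r²) = -0.5210·√4 / √(1−0.271441) = -1.042000 / 0.853557 = -1.221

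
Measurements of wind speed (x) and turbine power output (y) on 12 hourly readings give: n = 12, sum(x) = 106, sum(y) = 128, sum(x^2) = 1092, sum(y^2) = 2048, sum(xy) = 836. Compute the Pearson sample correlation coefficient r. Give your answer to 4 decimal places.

Numerator: nΣxy − (Σx)(Σy) = 12·836 − (106)(128) = -3536
Denominator: √[(nΣx²−(Σx)²)(nΣy²−(Σy)²)]
  nΣx²−(Σx)² = 12·1092 − 11236 = 1868;  nΣy²−(Σy)² = 12·2048 − 16384 = 8192
  √(1868·8192) = √15302656 = 3911.8609
r = -3536 / 3911.8609 = -0.9039

-0.9039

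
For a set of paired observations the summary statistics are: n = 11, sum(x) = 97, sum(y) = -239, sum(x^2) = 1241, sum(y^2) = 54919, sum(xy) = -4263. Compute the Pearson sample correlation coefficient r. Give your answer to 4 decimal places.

Numerator: nΣxy − (Σx)(Σy) = 11·(-4263) − (97)(-239) = -23710
Denominator: √[(nΣx²−(Σx)²)(nΣy²−(Σy)²)]
  nΣx²−(Σx)² = 11·1241 − 9409 = 4242;  nΣy²−(Σy)² = 11·54919 − 57121 = 546988
  √(4242·546988) = √2320323096 = 48169.7322
r = -23710 / 48169.7322 = -0.4922

-0.4922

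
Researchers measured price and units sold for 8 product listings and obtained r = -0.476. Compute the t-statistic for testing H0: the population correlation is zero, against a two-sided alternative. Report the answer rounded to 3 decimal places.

-1.326

1 − r² = 1 − 0.226576 = 0.773424;  √(1−r²) = 0.879445
√(n−2) = √6 = 2.449490
t = r·√(n−2)/√(1−r²) = -0.476 · 2.449490 / 0.879445 = -1.326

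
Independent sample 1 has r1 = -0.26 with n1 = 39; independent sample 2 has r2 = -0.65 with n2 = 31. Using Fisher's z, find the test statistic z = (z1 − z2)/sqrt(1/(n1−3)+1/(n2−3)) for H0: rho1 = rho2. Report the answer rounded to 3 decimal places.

z1 = atanh(-0.26) = -0.266108,  z2 = atanh(-0.65) = -0.775299
SE = √(1/(n1−3) + 1/(n2−3)) = √(1/36 + 1/28) = √(0.0277778 + 0.0357143) = √0.0634921 = 0.251976
z = (z1 − z2)/SE = (-0.266108 − (-0.775299)) / 0.251976 = 0.509191 / 0.251976 = 2.021

2.021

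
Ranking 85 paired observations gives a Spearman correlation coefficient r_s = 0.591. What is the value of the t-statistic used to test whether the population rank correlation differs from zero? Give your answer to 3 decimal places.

1 − r_s² = 1 − 0.349281 = 0.650719;  √(1−r_s²) = 0.806672
√(n−2) = √83 = 9.110434
t = r_s·√(n−2)/√(1−r_s²) = 0.591 · 9.110434 / 0.806672 = 6.675

6.675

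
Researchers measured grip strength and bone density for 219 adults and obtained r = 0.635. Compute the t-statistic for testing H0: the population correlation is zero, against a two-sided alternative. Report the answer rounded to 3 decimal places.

1 − r² = 1 − 0.403225 = 0.596775;  √(1−r²) = 0.772512
√(n−2) = √217 = 14.730920
t = r·√(n−2)/√(1−r²) = 0.635 · 14.730920 / 0.772512 = 12.109

12.109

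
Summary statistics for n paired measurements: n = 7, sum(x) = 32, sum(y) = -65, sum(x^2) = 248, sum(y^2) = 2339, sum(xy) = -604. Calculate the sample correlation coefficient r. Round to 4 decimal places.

-0.7304

Numerator: nΣxy − (Σx)(Σy) = 7·(-604) − (32)(-65) = -2148
Denominator: √[(nΣx²−(Σx)²)(nΣy²−(Σy)²)]
  nΣx²−(Σx)² = 7·248 − 1024 = 712;  nΣy²−(Σy)² = 7·2339 − 4225 = 12148
  √(712·12148) = √8649376 = 2940.9821
r = -2148 / 2940.9821 = -0.7304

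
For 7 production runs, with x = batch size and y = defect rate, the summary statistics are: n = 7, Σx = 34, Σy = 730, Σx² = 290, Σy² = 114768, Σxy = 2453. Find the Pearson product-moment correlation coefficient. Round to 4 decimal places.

Numerator: nΣxy − (Σx)(Σy) = 7·2453 − (34)(730) = -7649
Denominator: √[(nΣx²−(Σx)²)(nΣy²−(Σy)²)]
  nΣx²−(Σx)² = 7·290 − 1156 = 874;  nΣy²−(Σy)² = 7·114768 − 532900 = 270476
  √(874·270476) = √236396024 = 15375.1756
r = -7649 / 15375.1756 = -0.4975

-0.4975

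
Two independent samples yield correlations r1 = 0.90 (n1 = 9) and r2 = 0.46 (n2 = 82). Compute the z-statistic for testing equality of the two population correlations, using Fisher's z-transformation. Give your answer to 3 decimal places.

Fisher z-transforms: z1 = atanh(0.90) = 1.472219, z2 = atanh(0.46) = 0.497311; difference d = 0.974908
Var(d) = 1/6 + 1/79 = 0.1666667 + 0.0126582 = 0.1793249
z = d/√Var(d) = 0.974908 / √0.1793249 = 0.974908 / 0.423468 = 2.302

2.302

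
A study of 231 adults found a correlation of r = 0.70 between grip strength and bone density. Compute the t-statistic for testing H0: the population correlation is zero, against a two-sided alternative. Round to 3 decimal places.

14.833

1 − r² = 1 − 0.4900 = 0.5100;  √(1−r²) = 0.714143
√(n−2) = √229 = 15.132746
t = r·√(n−2)/√(1−r²) = 0.70 · 15.132746 / 0.714143 = 14.833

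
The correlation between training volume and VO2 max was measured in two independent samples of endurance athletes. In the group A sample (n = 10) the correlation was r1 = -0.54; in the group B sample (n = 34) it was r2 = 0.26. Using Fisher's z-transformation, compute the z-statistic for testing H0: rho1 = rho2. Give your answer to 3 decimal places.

z1 = atanh(-0.54) = -0.604156,  z2 = atanh(0.26) = 0.266108
SE = √(1/(n1−3) + 1/(n2−3)) = √(1/7 + 1/31) = √(0.1428571 + 0.0322581) = √0.1751152 = 0.418468
z = (z1 − z2)/SE = (-0.604156 − 0.266108) / 0.418468 = -0.870264 / 0.418468 = -2.080

-2.080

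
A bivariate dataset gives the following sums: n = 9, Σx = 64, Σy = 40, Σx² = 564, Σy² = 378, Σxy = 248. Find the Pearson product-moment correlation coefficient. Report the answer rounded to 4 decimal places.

-0.2468

S_xy = nΣxy − ΣxΣy = 9·248 − 64·40 = 2232 − 2560 = -328
S_xx = nΣx² − (Σx)² = 9·564 − 64² = 5076 − 4096 = 980
S_yy = nΣy² − (Σy)² = 9·378 − 40² = 3402 − 1600 = 1802
r = S_xy / √(S_xx·S_yy) = -328 / √(980·1802) = -328 / √1765960 = -328 / 1328.8943 = -0.2468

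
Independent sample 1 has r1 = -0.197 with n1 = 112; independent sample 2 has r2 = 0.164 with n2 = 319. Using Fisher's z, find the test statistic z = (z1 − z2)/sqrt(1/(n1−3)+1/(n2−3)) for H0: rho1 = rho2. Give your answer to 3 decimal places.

Fisher z-transforms: z1 = atanh(-0.197) = -0.199609, z2 = atanh(0.164) = 0.165495; difference d = -0.365104
Var(d) = 1/109 + 1/316 = 0.0091743 + 0.0031646 = 0.0123389
z = d/√Var(d) = -0.365104 / √0.0123389 = -0.365104 / 0.111081 = -3.287

-3.287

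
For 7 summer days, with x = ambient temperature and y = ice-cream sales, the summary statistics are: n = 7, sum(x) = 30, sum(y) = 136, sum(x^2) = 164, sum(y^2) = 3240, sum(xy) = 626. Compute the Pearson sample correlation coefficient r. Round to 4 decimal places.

S_xy = nΣxy − ΣxΣy = 7·626 − 30·136 = 4382 − 4080 = 302
S_xx = nΣx² − (Σx)² = 7·164 − 30² = 1148 − 900 = 248
S_yy = nΣy² − (Σy)² = 7·3240 − 136² = 22680 − 18496 = 4184
r = S_xy / √(S_xx·S_yy) = 302 / √(248·4184) = 302 / √1037632 = 302 / 1018.6422 = 0.2965

0.2965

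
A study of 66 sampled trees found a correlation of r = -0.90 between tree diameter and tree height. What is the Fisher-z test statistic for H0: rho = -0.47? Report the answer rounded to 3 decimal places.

z_r = atanh(-0.90) = -1.472219,  z_0 = atanh(-0.47) = -0.510070
SE = 1/√(n−3) = 1/√63 = 0.125988
z = (z_r − z_0)/SE = (-1.472219 − (-0.510070)) / 0.125988 = -0.962149 / 0.125988 = -7.637

-7.637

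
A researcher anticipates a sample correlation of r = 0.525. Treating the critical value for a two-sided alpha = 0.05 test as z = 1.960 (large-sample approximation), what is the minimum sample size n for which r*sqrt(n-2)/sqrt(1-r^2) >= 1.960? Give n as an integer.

13

r√(n−2)/√(1−r²) ≥ 1.960  ⇔  n−2 ≥ (1.960)²·(1−r²)/r²
(1−r²)/r² = (1−0.275625)/0.275625 = 2.6281
n ≥ 2 + 3.8416·2.6281 = 2 + 10.0961 = 12.0961
⌈12.0961⌉ = 13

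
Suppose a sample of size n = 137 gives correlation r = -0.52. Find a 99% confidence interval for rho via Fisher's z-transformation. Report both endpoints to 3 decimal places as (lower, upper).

Fisher z: z_r = atanh(r) = ½·ln((1+(-0.52))/(1−(-0.52))) = -0.576340
SE(z) = 1/√(n−3) = 1/√134 = 0.086387
99% ⇒ z* = 2.576; margin = 2.576·0.086387 = 0.222533
CI on z-scale: (-0.798873, -0.353807)
Back-transform: tanh(-0.798873) = -0.663406, tanh(-0.353807) = -0.339747

(-0.663, -0.340)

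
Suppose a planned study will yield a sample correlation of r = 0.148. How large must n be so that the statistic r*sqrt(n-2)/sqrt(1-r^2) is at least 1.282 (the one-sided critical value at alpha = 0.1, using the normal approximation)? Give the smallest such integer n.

76

Need r·√(n−2)/√(1−r²) ≥ 1.282
√(n−2) ≥ 1.282·√(1−0.021904) / 0.148 = 1.282·0.988987 / 0.148 = 8.5668
n−2 ≥ 73.3901  ⇒  n ≥ 75.3901
Smallest integer n = 76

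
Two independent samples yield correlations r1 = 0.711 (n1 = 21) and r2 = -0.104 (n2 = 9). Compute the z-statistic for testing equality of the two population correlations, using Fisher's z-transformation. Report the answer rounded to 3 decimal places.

2.108

Fisher z-transforms: z1 = atanh(0.711) = 0.889203, z2 = atanh(-0.104) = -0.104377; difference d = 0.993580
Var(d) = 1/18 + 1/6 = 0.0555556 + 0.1666667 = 0.2222223
z = d/√Var(d) = 0.993580 / √0.2222223 = 0.993580 / 0.471405 = 2.108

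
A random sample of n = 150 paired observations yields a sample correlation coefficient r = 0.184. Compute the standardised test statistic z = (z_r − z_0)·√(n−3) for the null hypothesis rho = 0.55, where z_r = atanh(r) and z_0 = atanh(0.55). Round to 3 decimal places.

-5.241

Fisher z: atanh(0.184) = 0.186120, atanh(0.55) = 0.618381
z = (z_r − z_0)·√(n−3) = (0.186120 − 0.618381)·√147 = -0.432261 · 12.124356 = -5.241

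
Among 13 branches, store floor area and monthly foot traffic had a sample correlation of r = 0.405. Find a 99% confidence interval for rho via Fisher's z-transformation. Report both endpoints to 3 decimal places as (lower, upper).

(-0.367, 0.847)

Fisher z: z_r = atanh(r) = ½·ln((1+0.405)/(1−0.405)) = 0.429616
SE(z) = 1/√(n−3) = 1/√10 = 0.316228
99% ⇒ z* = 2.576; margin = 2.576·0.316228 = 0.814603
CI on z-scale: (-0.384987, 1.244219)
Back-transform: tanh(-0.384987) = -0.367031, tanh(1.244219) = 0.846655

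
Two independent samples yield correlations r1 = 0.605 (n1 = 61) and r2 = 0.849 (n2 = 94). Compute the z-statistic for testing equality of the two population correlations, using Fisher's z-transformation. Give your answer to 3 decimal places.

Fisher z-transforms: z1 = atanh(0.605) = 0.700997, z2 = atanh(0.849) = 1.252560; difference d = -0.551563
Var(d) = 1/58 + 1/91 = 0.0172414 + 0.0109890 = 0.0282304
z = d/√Var(d) = -0.551563 / √0.0282304 = -0.551563 / 0.168019 = -3.283

-3.283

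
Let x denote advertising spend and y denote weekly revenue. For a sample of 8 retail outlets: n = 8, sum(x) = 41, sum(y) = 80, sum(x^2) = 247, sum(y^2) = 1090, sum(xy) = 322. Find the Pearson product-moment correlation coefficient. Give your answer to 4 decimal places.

Numerator: nΣxy − (Σx)(Σy) = 8·322 − (41)(80) = -704
Denominator: √[(nΣx²−(Σx)²)(nΣy²−(Σy)²)]
  nΣx²−(Σx)² = 8·247 − 1681 = 295;  nΣy²−(Σy)² = 8·1090 − 6400 = 2320
  √(295·2320) = √684400 = 827.2847
r = -704 / 827.2847 = -0.8510

-0.8510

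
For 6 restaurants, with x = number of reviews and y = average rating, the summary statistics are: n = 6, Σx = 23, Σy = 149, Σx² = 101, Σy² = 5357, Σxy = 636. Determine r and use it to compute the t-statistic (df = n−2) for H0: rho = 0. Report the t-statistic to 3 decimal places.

0.993

S_xy = nΣxy − ΣxΣy = 6·636 − 23·149 = 3816 − 3427 = 389
S_xx = nΣx² − (Σx)² = 6·101 − 23² = 606 − 529 = 77
S_yy = nΣy² − (Σy)² = 6·5357 − 149² = 32142 − 22201 = 9941
r = S_xy / √(S_xx·S_yy) = 389 / √(77·9941) = 389 / √765457 = 389 / 874.9040 = 0.4446
t = r·√(n−2)/√(1−r²) = 0.4446·√4 / √(1−0.197669) = 0.889200 / 0.895729 = 0.993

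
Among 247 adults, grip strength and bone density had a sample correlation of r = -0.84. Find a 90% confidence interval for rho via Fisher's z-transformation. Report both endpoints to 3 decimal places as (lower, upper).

(-0.868, -0.806)

z_r = atanh(-0.84) = -1.221174;  SE = 1/√(n−3) = 1/√244 = 0.064018
z-limits: -1.221174 ± 1.645·0.064018 = -1.221174 ± 0.105310 = [-1.326484, -1.115864]
ρ-limits: (tanh -1.326484, tanh -1.115864) = (-0.868, -0.806)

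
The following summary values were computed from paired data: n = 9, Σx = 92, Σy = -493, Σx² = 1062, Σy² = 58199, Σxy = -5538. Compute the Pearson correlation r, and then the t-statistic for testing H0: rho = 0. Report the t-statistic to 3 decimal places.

S_xy = nΣxy − ΣxΣy = 9·(-5538) − 92·(-493) = -49842 − (-45356) = -4486
S_xx = nΣx² − (Σx)² = 9·1062 − 92² = 9558 − 8464 = 1094
S_yy = nΣy² − (Σy)² = 9·58199 − (-493)² = 523791 − 243049 = 280742
r = S_xy / √(S_xx·S_yy) = -4486 / √(1094·280742) = -4486 / √307131748 = -4486 / 17525.1747 = -0.2560
t = r·√(n−2)/√(1−r²) = -0.2560·√7 / √(1−0.065536) = -0.677312 / 0.966677 = -0.701

-0.701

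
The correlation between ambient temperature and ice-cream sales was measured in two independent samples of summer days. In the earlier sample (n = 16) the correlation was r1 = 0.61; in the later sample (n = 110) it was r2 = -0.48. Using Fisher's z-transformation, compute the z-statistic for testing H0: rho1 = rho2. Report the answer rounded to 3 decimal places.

Fisher z-transforms: z1 = atanh(0.61) = 0.708921, z2 = atanh(-0.48) = -0.522984; difference d = 1.231905
Var(d) = 1/13 + 1/107 = 0.0769231 + 0.0093458 = 0.0862689
z = d/√Var(d) = 1.231905 / √0.0862689 = 1.231905 / 0.293716 = 4.194

4.194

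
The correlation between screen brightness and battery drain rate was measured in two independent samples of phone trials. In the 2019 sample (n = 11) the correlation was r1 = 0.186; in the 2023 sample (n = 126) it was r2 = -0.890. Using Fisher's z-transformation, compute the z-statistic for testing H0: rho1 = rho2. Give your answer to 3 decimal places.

4.413

z1 = atanh(0.186) = 0.188191,  z2 = atanh(-0.890) = -1.421926
SE = √(1/(n1−3) + 1/(n2−3)) = √(1/8 + 1/123) = √(0.1250000 + 0.0081301) = √0.1331301 = 0.364870
z = (z1 − z2)/SE = (0.188191 − (-1.421926)) / 0.364870 = 1.610117 / 0.364870 = 4.413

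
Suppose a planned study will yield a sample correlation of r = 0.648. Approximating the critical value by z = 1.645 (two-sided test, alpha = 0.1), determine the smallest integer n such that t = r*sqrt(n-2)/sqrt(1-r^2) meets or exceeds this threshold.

r√(n−2)/√(1−r²) ≥ 1.645  ⇔  n−2 ≥ (1.645)²·(1−r²)/r²
(1−r²)/r² = (1−0.419904)/0.419904 = 1.3815
n ≥ 2 + 2.706025·1.3815 = 2 + 3.7384 = 5.7384
⌈5.7384⌉ = 6

6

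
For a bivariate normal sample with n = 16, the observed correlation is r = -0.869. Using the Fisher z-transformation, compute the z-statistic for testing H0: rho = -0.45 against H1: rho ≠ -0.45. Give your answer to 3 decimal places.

z_r = atanh(-0.869) = -1.328981,  z_0 = atanh(-0.45) = -0.484700
SE = 1/√(n−3) = 1/√13 = 0.277350
z = (z_r − z_0)/SE = (-1.328981 − (-0.484700)) / 0.277350 = -0.844281 / 0.277350 = -3.044

-3.044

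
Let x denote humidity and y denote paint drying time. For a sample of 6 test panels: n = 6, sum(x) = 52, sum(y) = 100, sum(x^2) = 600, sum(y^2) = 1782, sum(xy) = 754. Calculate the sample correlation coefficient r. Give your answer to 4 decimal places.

-0.8585

S_xy = nΣxy − ΣxΣy = 6·754 − 52·100 = 4524 − 5200 = -676
S_xx = nΣx² − (Σx)² = 6·600 − 52² = 3600 − 2704 = 896
S_yy = nΣy² − (Σy)² = 6·1782 − 100² = 10692 − 10000 = 692
r = S_xy / √(S_xx·S_yy) = -676 / √(896·692) = -676 / √620032 = -676 / 787.4211 = -0.8585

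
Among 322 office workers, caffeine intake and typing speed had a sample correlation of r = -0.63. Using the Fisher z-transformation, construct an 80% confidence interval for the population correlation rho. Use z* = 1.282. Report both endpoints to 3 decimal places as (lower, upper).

z_r = atanh(-0.63) = -0.741416;  SE = 1/√(n−3) = 1/√319 = 0.055989
z-limits: -0.741416 ± 1.282·0.055989 = -0.741416 ± 0.071778 = [-0.813194, -0.669638]
ρ-limits: (tanh -0.813194, tanh -0.669638) = (-0.671, -0.585)

(-0.671, -0.585)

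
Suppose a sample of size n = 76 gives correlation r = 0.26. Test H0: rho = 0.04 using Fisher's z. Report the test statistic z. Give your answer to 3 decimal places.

1.932

Fisher z: atanh(0.26) = 0.266108, atanh(0.04) = 0.040021
z = (z_r − z_0)·√(n−3) = (0.266108 − 0.040021)·√73 = 0.226087 · 8.544004 = 1.932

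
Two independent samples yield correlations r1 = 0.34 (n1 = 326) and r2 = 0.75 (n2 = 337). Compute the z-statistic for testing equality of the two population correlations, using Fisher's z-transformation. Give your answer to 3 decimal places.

-7.930

z1 = atanh(0.34) = 0.354093,  z2 = atanh(0.75) = 0.972955
SE = √(1/(n1−3) + 1/(n2−3)) = √(1/323 + 1/334) = √(0.0030960 + 0.0029940) = √0.0060900 = 0.078038
z = (z1 − z2)/SE = (0.354093 − 0.972955) / 0.078038 = -0.618862 / 0.078038 = -7.930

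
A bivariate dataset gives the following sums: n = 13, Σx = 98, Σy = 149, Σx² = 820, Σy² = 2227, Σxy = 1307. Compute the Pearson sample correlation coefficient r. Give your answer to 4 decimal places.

0.8948

S_xy = nΣxy − ΣxΣy = 13·1307 − 98·149 = 16991 − 14602 = 2389
S_xx = nΣx² − (Σx)² = 13·820 − 98² = 10660 − 9604 = 1056
S_yy = nΣy² − (Σy)² = 13·2227 − 149² = 28951 − 22201 = 6750
r = S_xy / √(S_xx·S_yy) = 2389 / √(1056·6750) = 2389 / √7128000 = 2389 / 2669.8315 = 0.8948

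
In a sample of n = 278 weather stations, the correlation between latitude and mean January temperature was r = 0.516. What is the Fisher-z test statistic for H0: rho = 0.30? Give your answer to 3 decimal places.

z_r = atanh(0.516) = 0.570873,  z_0 = atanh(0.30) = 0.309520
SE = 1/√(n−3) = 1/√275 = 0.060302
z = (z_r − z_0)/SE = (0.570873 − 0.309520) / 0.060302 = 0.261353 / 0.060302 = 4.334

4.334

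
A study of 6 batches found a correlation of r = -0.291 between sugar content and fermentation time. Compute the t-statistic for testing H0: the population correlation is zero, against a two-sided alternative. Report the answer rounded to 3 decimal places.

-0.608

t = r·√(n−2) / √(1−r²) with r = -0.291, n = 6
  = -0.291·√4 / √(1 − 0.084681)
  = -0.291·2.000000 / 0.956723
  = -0.582000 / 0.956723 = -0.608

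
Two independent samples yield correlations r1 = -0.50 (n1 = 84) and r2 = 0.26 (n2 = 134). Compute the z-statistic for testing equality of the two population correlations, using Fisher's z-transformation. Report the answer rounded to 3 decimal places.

Fisher z-transforms: z1 = atanh(-0.50) = -0.549306, z2 = atanh(0.26) = 0.266108; difference d = -0.815414
Var(d) = 1/81 + 1/131 = 0.0123457 + 0.0076336 = 0.0199793
z = d/√Var(d) = -0.815414 / √0.0199793 = -0.815414 / 0.141348 = -5.769

-5.769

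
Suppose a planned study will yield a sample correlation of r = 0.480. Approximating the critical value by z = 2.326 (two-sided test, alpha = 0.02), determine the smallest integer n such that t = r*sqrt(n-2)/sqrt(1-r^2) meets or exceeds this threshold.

21

Need r·√(n−2)/√(1−r²) ≥ 2.326
√(n−2) ≥ 2.326·√(1−0.230400) / 0.480 = 2.326·0.877268 / 0.480 = 4.2511
n−2 ≥ 18.0719  ⇒  n ≥ 20.0719
Smallest integer n = 21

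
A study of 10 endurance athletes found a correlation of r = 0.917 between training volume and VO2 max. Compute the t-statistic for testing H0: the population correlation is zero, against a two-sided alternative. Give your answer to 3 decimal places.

6.502

1 − r² = 1 − 0.840889 = 0.159111;  √(1−r²) = 0.398887
√(n−2) = √8 = 2.828427
t = r·√(n−2)/√(1−r²) = 0.917 · 2.828427 / 0.398887 = 6.502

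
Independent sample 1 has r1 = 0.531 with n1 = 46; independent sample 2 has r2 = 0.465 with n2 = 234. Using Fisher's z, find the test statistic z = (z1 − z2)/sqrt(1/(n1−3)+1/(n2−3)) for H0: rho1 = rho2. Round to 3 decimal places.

0.529

Fisher z-transforms: z1 = atanh(0.531) = 0.591537, z2 = atanh(0.465) = 0.503672; difference d = 0.087865
Var(d) = 1/43 + 1/231 = 0.0232558 + 0.0043290 = 0.0275848
z = d/√Var(d) = 0.087865 / √0.0275848 = 0.087865 / 0.166087 = 0.529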